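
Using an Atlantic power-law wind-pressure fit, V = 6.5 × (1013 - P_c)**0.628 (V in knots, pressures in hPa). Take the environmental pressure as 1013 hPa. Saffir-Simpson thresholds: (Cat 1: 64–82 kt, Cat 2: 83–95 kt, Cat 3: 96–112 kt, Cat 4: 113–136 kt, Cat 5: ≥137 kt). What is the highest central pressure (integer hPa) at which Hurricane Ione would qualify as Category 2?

955 hPa

Category 2 begins at V = 83 kt.
Required ΔP = (83/6.5)^(1/0.628) = 12.769^1.592 ≈ 57.73 hPa.
P_c ≤ 1013 − 57.73 = 955.27, so the highest integer P_c is 955 hPa.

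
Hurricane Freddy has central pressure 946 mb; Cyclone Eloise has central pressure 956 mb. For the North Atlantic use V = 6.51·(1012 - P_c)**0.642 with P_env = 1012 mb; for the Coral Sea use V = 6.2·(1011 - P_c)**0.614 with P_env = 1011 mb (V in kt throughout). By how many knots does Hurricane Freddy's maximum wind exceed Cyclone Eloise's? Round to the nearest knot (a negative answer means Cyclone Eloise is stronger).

23 kt

Hurricane Freddy: ΔP = 66; V ≈ 6.51 × 66^0.642 ≈ 95.88 kt.
Cyclone Eloise: ΔP = 55; V ≈ 6.2 × 55^0.614 ≈ 72.61 kt.
Difference ≈ 95.88 − 72.61 = 23.27 → 23 kt.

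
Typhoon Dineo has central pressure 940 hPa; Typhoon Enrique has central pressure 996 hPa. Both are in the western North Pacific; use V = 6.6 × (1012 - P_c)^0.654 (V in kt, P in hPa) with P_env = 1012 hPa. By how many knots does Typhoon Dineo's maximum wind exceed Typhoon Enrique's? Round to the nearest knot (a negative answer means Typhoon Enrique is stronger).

Typhoon Dineo: ΔP = 72; V ≈ 6.6 × 72^0.654 ≈ 108.20 kt.
Typhoon Enrique: ΔP = 16; V ≈ 6.6 × 16^0.654 ≈ 40.46 kt.
Difference ≈ 108.20 − 40.46 = 67.74 → 68 kt.

68 kt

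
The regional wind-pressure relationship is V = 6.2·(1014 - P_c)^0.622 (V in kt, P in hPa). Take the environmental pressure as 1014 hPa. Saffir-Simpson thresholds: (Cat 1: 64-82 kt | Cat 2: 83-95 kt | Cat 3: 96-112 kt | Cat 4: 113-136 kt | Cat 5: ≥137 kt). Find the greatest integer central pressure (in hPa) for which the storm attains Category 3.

Category 3 begins at V = 96 kt.
Required ΔP = (96/6.2)^(1/0.622) = 15.484^1.608 ≈ 81.84 hPa.
P_c ≤ 1014 − 81.84 = 932.16, so the highest integer P_c is 932 hPa.

932 hPa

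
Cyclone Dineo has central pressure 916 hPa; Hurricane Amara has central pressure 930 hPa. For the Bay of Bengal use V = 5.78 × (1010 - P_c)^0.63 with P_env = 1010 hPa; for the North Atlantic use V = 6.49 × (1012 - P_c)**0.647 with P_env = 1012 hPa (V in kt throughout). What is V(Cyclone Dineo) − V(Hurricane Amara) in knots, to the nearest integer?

Cyclone Dineo: ΔP = 94; V ≈ 5.78 × 94^0.63 ≈ 101.16 kt.
Hurricane Amara: ΔP = 82; V ≈ 6.49 × 82^0.647 ≈ 112.33 kt.
Difference ≈ 101.16 − 112.33 = -11.17 → -11 kt.

-11 kt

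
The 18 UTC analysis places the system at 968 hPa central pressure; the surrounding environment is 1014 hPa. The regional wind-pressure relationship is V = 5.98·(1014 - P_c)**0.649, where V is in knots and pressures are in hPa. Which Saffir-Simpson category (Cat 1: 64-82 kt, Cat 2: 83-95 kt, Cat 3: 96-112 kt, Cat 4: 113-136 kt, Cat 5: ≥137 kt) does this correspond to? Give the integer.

ΔP = 1014 − 968 = 46 hPa.
V ≈ 5.98 × 46^0.649 = 5.98 × 12.00 ≈ 72 kt.
72 kt falls in the Category 1 band.

1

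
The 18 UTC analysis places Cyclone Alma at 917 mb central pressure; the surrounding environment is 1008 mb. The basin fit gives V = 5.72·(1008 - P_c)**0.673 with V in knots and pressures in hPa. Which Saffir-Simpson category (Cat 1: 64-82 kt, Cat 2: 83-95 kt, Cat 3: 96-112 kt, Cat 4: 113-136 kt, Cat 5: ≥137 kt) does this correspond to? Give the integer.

4

ΔP = 1008 − 917 = 91 mb.
V ≈ 5.72 × 91^0.673 = 5.72 × 20.82 ≈ 119 kt.
119 kt falls in the Category 4 band.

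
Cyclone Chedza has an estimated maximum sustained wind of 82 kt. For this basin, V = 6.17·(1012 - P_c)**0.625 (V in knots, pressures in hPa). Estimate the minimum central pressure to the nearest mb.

ΔP = (V / 6.17)^(1/0.625) = (82/6.17)^1.600.
82/6.17 = 13.290; 13.290^1.600 ≈ 62.75 mb.
P_c = 1012 − 62.75 = 949.25 ≈ 949 mb.

949 mb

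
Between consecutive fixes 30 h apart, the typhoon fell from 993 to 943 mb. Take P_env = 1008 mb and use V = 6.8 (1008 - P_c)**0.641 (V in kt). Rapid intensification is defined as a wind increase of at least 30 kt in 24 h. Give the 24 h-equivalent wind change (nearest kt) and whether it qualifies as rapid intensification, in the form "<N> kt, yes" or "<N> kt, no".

48 kt, yes

V₁: ΔP = 15, V ≈ 6.8 × 15^0.641 ≈ 38.58 kt.
V₂: ΔP = 65, V ≈ 6.8 × 65^0.641 ≈ 98.76 kt.
ΔV over 30 h = 60.18 kt → 24 h equivalent = 60.18 × 24/30 ≈ 48.14 kt.
48 kt ≥ 30 kt ⇒ rapid intensification.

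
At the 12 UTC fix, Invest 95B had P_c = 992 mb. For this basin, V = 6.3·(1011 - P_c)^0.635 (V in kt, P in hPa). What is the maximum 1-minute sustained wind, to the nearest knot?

41 kt

ΔP = 1011 − 992 = 19 mb.
19^0.635 ≈ 6.486.
V ≈ 6.3 × 6.486 ≈ 40.9 kt.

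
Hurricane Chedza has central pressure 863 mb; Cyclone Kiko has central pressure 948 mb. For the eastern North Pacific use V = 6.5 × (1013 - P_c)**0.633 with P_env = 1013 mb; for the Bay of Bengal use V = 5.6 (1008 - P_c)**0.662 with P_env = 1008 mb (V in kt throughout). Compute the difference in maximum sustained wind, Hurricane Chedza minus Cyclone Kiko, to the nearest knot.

Hurricane Chedza: ΔP = 150; V ≈ 6.5 × 150^0.633 ≈ 155.02 kt.
Cyclone Kiko: ΔP = 60; V ≈ 5.6 × 60^0.662 ≈ 84.20 kt.
Difference ≈ 155.02 − 84.20 = 70.82 → 71 kt.

71 kt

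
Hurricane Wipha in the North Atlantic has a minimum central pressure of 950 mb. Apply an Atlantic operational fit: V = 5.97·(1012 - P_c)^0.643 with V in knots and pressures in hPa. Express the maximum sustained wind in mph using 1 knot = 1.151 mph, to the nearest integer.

ΔP = 1012 − 950 = 62 mb.
V ≈ 5.97 × 62^0.643 = 5.97 × 14.207 ≈ 84.817 kt.
84.817 × 1.151 ≈ 97.62 mph → 98 mph.

98 mph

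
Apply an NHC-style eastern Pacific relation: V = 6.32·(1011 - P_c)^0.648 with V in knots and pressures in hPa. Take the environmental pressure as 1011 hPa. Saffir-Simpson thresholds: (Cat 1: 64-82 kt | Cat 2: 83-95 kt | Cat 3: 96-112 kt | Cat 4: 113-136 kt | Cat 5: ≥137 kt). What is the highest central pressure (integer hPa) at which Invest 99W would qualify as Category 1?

Category 1 begins at V = 64 kt.
Required ΔP = (64/6.32)^(1/0.648) = 10.127^1.543 ≈ 35.62 hPa.
P_c ≤ 1011 − 35.62 = 975.38, so the highest integer P_c is 975 hPa.

975 hPa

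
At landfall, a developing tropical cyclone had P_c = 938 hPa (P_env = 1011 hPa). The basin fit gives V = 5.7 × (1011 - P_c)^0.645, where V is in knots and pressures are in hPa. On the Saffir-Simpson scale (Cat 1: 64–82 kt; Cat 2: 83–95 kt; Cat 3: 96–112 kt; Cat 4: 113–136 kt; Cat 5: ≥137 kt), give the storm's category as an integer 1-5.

ΔP = 1011 − 938 = 73 hPa.
V ≈ 5.7 × 73^0.645 = 5.7 × 15.92 ≈ 91 kt.
91 kt falls in the Category 2 band.

2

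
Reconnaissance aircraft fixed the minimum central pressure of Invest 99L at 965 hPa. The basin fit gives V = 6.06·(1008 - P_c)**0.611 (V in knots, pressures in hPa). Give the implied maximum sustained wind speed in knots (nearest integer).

ΔP = 1008 − 965 = 43 hPa.
43^0.611 ≈ 9.955.
V ≈ 6.06 × 9.955 ≈ 60.3 kt.

60 kt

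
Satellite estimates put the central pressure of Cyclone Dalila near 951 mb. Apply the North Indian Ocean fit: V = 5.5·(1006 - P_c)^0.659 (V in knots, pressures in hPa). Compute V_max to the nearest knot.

77 kt

ΔP = 1006 − 951 = 55 mb.
55^0.659 ≈ 14.025.
V ≈ 5.5 × 14.025 ≈ 77.1 kt.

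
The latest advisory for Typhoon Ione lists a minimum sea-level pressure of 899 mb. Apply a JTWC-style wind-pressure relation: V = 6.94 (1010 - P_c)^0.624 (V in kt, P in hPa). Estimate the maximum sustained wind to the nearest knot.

ΔP = 1010 − 899 = 111 mb.
111^0.624 ≈ 18.892.
V ≈ 6.94 × 18.892 ≈ 131.1 kt.

131 kt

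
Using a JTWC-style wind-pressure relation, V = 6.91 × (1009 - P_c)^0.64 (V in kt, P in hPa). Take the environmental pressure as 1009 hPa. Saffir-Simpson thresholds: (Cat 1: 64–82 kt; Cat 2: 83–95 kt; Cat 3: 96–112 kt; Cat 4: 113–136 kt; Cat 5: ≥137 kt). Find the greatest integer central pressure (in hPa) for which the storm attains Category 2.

960 hPa

Category 2 begins at V = 83 kt.
Required ΔP = (83/6.91)^(1/0.64) = 12.012^1.562 ≈ 48.63 hPa.
P_c ≤ 1009 − 48.63 = 960.37, so the highest integer P_c is 960 hPa.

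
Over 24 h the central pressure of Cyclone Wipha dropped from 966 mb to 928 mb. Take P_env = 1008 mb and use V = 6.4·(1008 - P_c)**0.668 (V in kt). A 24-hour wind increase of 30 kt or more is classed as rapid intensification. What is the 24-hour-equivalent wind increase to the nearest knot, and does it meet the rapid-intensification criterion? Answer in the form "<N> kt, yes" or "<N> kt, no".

V₁: ΔP = 42, V ≈ 6.4 × 42^0.668 ≈ 77.72 kt.
V₂: ΔP = 80, V ≈ 6.4 × 80^0.668 ≈ 119.52 kt.
ΔV over 24 h = 41.80 kt → 24 h equivalent = 41.80 × 24/24 ≈ 41.80 kt.
42 kt ≥ 30 kt ⇒ rapid intensification.

42 kt, yes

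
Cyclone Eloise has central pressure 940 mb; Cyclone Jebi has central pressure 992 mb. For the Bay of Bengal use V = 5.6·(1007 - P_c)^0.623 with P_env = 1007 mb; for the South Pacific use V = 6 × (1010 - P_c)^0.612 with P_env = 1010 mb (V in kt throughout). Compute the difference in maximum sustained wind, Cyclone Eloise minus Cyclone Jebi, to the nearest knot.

42 kt

Cyclone Eloise: ΔP = 67; V ≈ 5.6 × 67^0.623 ≈ 76.88 kt.
Cyclone Jebi: ΔP = 18; V ≈ 6 × 18^0.612 ≈ 35.19 kt.
Difference ≈ 76.88 − 35.19 = 41.69 → 42 kt.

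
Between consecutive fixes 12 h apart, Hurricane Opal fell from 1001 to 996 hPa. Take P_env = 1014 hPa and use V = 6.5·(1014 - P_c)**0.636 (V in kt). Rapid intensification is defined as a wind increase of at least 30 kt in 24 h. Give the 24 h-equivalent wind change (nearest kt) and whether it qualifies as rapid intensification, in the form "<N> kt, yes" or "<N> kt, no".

V₁: ΔP = 13, V ≈ 6.5 × 13^0.636 ≈ 33.22 kt.
V₂: ΔP = 18, V ≈ 6.5 × 18^0.636 ≈ 40.86 kt.
ΔV over 12 h = 7.64 kt → 24 h equivalent = 7.64 × 24/12 ≈ 15.28 kt.
15 kt < 30 kt ⇒ not rapid intensification.

15 kt, no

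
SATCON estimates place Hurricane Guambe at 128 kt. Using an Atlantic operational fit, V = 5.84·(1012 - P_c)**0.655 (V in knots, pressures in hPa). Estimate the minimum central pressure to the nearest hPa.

901 hPa

ΔP = (V / 5.84)^(1/0.655) = (128/5.84)^1.527.
128/5.84 = 21.918; 21.918^1.527 ≈ 111.43 hPa.
P_c = 1012 − 111.43 = 900.57 ≈ 901 hPa.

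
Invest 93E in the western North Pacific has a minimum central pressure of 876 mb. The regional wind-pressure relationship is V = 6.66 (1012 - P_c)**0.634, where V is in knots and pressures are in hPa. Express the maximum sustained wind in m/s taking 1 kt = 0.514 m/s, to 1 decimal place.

77.1 m/s

ΔP = 1012 − 876 = 136 mb.
V ≈ 6.66 × 136^0.634 = 6.66 × 22.525 ≈ 150.016 kt.
150.016 × 0.514 ≈ 77.11 m/s → 77.1 m/s.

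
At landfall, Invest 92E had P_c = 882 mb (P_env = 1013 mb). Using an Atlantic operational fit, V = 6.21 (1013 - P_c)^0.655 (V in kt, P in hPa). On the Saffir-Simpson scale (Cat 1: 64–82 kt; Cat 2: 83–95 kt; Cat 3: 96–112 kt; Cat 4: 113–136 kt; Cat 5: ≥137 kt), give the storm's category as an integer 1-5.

ΔP = 1013 − 882 = 131 mb.
V ≈ 6.21 × 131^0.655 = 6.21 × 24.37 ≈ 151 kt.
151 kt falls in the Category 5 band.

5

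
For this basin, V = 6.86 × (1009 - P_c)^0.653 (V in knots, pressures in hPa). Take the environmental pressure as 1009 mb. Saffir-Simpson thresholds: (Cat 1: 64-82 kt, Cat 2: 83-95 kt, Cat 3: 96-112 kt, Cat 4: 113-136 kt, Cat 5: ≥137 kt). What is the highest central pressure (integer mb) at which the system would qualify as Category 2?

Category 2 begins at V = 83 kt.
Required ΔP = (83/6.86)^(1/0.653) = 12.099^1.531 ≈ 45.51 mb.
P_c ≤ 1009 − 45.51 = 963.49, so the highest integer P_c is 963 mb.

963 mb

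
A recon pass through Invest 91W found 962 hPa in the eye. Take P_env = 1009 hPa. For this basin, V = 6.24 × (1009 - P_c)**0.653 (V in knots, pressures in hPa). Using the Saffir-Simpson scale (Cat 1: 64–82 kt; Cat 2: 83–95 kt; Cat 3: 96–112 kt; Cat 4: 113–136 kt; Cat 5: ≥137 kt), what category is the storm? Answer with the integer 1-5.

ΔP = 1009 − 962 = 47 hPa.
V ≈ 6.24 × 47^0.653 = 6.24 × 12.36 ≈ 77 kt.
77 kt falls in the Category 1 band.

1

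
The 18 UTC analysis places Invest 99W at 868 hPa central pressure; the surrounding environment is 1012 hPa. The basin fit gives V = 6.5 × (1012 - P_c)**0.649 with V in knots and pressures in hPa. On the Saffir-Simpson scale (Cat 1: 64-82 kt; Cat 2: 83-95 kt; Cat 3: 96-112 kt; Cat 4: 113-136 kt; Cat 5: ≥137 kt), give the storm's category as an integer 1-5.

5

ΔP = 1012 − 868 = 144 hPa.
V ≈ 6.5 × 144^0.649 = 6.5 × 25.16 ≈ 164 kt.
164 kt falls in the Category 5 band.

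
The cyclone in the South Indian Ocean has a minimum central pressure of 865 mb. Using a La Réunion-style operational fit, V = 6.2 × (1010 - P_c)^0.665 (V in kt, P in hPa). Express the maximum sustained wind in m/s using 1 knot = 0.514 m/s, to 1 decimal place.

87.2 m/s

ΔP = 1010 − 865 = 145 mb.
V ≈ 6.2 × 145^0.665 = 6.2 × 27.372 ≈ 169.708 kt.
169.708 × 0.514 ≈ 87.23 m/s → 87.2 m/s.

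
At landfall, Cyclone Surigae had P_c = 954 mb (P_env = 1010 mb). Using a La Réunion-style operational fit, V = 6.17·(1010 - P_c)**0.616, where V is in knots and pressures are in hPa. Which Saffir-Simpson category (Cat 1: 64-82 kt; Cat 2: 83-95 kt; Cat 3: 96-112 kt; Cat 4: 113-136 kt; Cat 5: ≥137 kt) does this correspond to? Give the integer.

1

ΔP = 1010 − 954 = 56 mb.
V ≈ 6.17 × 56^0.616 = 6.17 × 11.94 ≈ 74 kt.
74 kt falls in the Category 1 band.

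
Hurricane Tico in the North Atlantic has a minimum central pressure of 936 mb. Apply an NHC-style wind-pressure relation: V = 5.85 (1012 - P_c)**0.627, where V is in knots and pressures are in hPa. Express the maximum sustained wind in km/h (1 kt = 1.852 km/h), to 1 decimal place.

ΔP = 1012 − 936 = 76 mb.
V ≈ 5.85 × 76^0.627 = 5.85 × 15.110 ≈ 88.395 kt.
88.395 × 1.852 ≈ 163.71 km/h → 163.7 km/h.

163.7 km/h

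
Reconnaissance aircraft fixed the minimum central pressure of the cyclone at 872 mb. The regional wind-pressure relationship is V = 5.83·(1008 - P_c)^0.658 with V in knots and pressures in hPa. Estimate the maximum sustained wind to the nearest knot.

ΔP = 1008 − 872 = 136 mb.
136^0.658 ≈ 25.344.
V ≈ 5.83 × 25.344 ≈ 147.8 kt.

148 kt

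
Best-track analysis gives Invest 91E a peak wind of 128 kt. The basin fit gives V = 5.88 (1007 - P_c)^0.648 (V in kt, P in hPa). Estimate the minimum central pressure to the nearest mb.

ΔP = (V / 5.88)^(1/0.648) = (128/5.88)^1.543.
128/5.88 = 21.769; 21.769^1.543 ≈ 116.03 mb.
P_c = 1007 − 116.03 = 890.97 ≈ 891 mb.

891 mb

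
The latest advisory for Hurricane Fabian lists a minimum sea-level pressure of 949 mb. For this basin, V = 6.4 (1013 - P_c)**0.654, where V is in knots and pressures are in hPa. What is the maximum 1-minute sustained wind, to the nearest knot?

ΔP = 1013 − 949 = 64 mb.
64^0.654 ≈ 15.179.
V ≈ 6.4 × 15.179 ≈ 97.1 kt.

97 kt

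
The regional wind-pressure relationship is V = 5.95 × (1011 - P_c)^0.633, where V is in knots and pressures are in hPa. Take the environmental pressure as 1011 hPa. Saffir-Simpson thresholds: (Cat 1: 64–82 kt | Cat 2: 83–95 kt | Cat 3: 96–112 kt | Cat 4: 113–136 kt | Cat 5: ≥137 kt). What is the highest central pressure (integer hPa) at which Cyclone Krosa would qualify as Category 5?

Category 5 begins at V = 137 kt.
Required ΔP = (137/5.95)^(1/0.633) = 23.025^1.580 ≈ 141.90 hPa.
P_c ≤ 1011 − 141.90 = 869.10, so the highest integer P_c is 869 hPa.

869 hPa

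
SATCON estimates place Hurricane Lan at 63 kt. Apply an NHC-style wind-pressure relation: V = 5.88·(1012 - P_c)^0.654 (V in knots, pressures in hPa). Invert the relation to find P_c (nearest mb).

ΔP = (V / 5.88)^(1/0.654) = (63/5.88)^1.529.
63/5.88 = 10.714; 10.714^1.529 ≈ 37.57 mb.
P_c = 1012 − 37.57 = 974.43 ≈ 974 mb.

974 mb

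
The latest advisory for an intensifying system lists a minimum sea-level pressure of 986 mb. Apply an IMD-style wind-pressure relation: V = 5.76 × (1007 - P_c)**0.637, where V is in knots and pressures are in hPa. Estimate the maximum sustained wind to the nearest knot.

ΔP = 1007 − 986 = 21 mb.
21^0.637 ≈ 6.954.
V ≈ 5.76 × 6.954 ≈ 40.1 kt.

40 kt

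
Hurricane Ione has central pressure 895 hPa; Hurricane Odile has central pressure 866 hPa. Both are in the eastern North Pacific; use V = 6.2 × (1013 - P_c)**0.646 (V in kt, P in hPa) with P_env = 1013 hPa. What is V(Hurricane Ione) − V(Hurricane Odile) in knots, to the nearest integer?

Hurricane Ione: ΔP = 118; V ≈ 6.2 × 118^0.646 ≈ 135.15 kt.
Hurricane Odile: ΔP = 147; V ≈ 6.2 × 147^0.646 ≈ 155.77 kt.
Difference ≈ 135.15 − 155.77 = -20.62 → -21 kt.

-21 kt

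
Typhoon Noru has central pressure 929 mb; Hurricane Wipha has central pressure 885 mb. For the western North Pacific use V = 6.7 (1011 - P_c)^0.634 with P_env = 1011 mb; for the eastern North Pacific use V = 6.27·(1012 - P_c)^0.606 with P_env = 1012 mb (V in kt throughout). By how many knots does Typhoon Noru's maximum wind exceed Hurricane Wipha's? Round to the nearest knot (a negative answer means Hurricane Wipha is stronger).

-9 kt

Typhoon Noru: ΔP = 82; V ≈ 6.7 × 82^0.634 ≈ 109.50 kt.
Hurricane Wipha: ΔP = 127; V ≈ 6.27 × 127^0.606 ≈ 118.08 kt.
Difference ≈ 109.50 − 118.08 = -8.58 → -9 kt.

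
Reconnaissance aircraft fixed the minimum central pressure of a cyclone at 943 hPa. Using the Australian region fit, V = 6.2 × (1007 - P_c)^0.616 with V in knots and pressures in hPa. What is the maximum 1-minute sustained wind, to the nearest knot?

80 kt

ΔP = 1007 − 943 = 64 hPa.
64^0.616 ≈ 12.960.
V ≈ 6.2 × 12.960 ≈ 80.4 kt.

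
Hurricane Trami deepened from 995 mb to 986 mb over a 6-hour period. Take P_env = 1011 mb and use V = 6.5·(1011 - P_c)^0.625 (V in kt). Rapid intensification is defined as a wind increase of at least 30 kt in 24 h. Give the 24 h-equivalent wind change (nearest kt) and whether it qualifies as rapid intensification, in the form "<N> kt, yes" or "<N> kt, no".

V₁: ΔP = 16, V ≈ 6.5 × 16^0.625 ≈ 36.77 kt.
V₂: ΔP = 25, V ≈ 6.5 × 25^0.625 ≈ 48.60 kt.
ΔV over 6 h = 11.83 kt → 24 h equivalent = 11.83 × 24/6 ≈ 47.32 kt.
47 kt ≥ 30 kt ⇒ rapid intensification.

47 kt, yes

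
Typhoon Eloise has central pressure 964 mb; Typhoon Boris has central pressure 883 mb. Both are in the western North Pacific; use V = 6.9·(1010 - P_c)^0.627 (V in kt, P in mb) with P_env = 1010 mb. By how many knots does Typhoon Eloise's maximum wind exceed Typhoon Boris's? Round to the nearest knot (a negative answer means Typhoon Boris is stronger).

Typhoon Eloise: ΔP = 46; V ≈ 6.9 × 46^0.627 ≈ 76.10 kt.
Typhoon Boris: ΔP = 127; V ≈ 6.9 × 127^0.627 ≈ 143.86 kt.
Difference ≈ 76.10 − 143.86 = -67.76 → -68 kt.

-68 kt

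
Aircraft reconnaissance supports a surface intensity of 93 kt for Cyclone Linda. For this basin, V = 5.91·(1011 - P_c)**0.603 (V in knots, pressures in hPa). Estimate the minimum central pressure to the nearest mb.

ΔP = (V / 5.91)^(1/0.603) = (93/5.91)^1.658.
93/5.91 = 15.736; 15.736^1.658 ≈ 96.58 mb.
P_c = 1011 − 96.58 = 914.42 ≈ 914 mb.

914 mb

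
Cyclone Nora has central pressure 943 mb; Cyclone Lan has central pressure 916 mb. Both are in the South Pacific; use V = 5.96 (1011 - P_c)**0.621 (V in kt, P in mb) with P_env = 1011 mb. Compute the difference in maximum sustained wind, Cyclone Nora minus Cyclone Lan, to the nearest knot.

-19 kt

Cyclone Nora: ΔP = 68; V ≈ 5.96 × 68^0.621 ≈ 81.89 kt.
Cyclone Lan: ΔP = 95; V ≈ 5.96 × 95^0.621 ≈ 100.79 kt.
Difference ≈ 81.89 − 100.79 = -18.90 → -19 kt.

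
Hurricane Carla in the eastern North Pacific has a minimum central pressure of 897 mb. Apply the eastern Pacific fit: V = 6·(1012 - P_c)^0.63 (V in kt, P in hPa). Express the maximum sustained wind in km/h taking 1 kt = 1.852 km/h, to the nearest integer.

ΔP = 1012 − 897 = 115 mb.
V ≈ 6 × 115^0.63 = 6 × 19.872 ≈ 119.231 kt.
119.231 × 1.852 ≈ 220.82 km/h → 221 km/h.

221 km/h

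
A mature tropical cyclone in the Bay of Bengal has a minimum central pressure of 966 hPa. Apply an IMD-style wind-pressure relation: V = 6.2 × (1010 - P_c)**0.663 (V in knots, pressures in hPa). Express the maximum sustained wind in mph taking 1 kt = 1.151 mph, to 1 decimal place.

ΔP = 1010 − 966 = 44 hPa.
V ≈ 6.2 × 44^0.663 = 6.2 × 12.292 ≈ 76.208 kt.
76.208 × 1.151 ≈ 87.72 mph → 87.7 mph.

87.7 mph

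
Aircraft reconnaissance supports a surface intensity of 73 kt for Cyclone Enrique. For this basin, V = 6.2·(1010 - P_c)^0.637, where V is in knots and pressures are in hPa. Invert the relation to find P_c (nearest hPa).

ΔP = (V / 6.2)^(1/0.637) = (73/6.2)^1.570.
73/6.2 = 11.774; 11.774^1.570 ≈ 48.00 hPa.
P_c = 1010 − 48.00 = 962.00 ≈ 962 hPa.

962 hPa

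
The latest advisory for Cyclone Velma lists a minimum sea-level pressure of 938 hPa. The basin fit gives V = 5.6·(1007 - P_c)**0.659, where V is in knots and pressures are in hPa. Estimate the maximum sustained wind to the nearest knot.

91 kt

ΔP = 1007 − 938 = 69 hPa.
69^0.659 ≈ 16.286.
V ≈ 5.6 × 16.286 ≈ 91.2 kt.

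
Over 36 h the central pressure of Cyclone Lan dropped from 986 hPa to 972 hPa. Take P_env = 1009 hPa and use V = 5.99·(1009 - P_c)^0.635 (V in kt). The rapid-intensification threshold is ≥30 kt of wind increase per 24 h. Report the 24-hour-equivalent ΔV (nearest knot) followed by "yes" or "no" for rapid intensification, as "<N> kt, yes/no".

10 kt, no

V₁: ΔP = 23, V ≈ 5.99 × 23^0.635 ≈ 43.87 kt.
V₂: ΔP = 37, V ≈ 5.99 × 37^0.635 ≈ 59.32 kt.
ΔV over 36 h = 15.45 kt → 24 h equivalent = 15.45 × 24/36 ≈ 10.30 kt.
10 kt < 30 kt ⇒ not rapid intensification.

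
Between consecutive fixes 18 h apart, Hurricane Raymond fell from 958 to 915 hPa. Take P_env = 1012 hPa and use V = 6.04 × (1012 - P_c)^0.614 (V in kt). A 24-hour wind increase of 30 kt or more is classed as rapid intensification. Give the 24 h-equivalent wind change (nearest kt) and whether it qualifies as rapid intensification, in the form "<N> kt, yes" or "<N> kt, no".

V₁: ΔP = 54, V ≈ 6.04 × 54^0.614 ≈ 69.94 kt.
V₂: ΔP = 97, V ≈ 6.04 × 97^0.614 ≈ 100.21 kt.
ΔV over 18 h = 30.27 kt → 24 h equivalent = 30.27 × 24/18 ≈ 40.36 kt.
40 kt ≥ 30 kt ⇒ rapid intensification.

40 kt, yes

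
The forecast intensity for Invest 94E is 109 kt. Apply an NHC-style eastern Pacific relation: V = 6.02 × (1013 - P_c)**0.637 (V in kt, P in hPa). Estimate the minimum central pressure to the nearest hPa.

919 hPa

ΔP = (V / 6.02)^(1/0.637) = (109/6.02)^1.570.
109/6.02 = 18.106; 18.106^1.570 ≈ 94.32 hPa.
P_c = 1013 − 94.32 = 918.68 ≈ 919 hPa.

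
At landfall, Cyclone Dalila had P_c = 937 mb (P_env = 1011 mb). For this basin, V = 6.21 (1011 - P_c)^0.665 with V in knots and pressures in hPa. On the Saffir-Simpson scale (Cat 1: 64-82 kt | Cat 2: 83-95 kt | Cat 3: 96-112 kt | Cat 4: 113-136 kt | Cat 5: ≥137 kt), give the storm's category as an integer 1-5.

3

ΔP = 1011 − 937 = 74 mb.
V ≈ 6.21 × 74^0.665 = 6.21 × 17.50 ≈ 109 kt.
109 kt falls in the Category 3 band.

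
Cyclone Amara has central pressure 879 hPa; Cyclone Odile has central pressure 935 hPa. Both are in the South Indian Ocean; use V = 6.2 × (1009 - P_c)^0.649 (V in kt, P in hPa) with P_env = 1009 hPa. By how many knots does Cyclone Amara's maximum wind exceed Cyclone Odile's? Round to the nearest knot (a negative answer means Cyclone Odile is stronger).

Cyclone Amara: ΔP = 130; V ≈ 6.2 × 130^0.649 ≈ 146.00 kt.
Cyclone Odile: ΔP = 74; V ≈ 6.2 × 74^0.649 ≈ 101.28 kt.
Difference ≈ 146.00 − 101.28 = 44.72 → 45 kt.

45 kt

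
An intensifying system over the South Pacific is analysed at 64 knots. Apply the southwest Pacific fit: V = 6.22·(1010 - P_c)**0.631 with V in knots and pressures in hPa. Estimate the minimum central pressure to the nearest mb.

970 mb

ΔP = (V / 6.22)^(1/0.631) = (64/6.22)^1.585.
64/6.22 = 10.289; 10.289^1.585 ≈ 40.22 mb.
P_c = 1010 − 40.22 = 969.78 ≈ 970 mb.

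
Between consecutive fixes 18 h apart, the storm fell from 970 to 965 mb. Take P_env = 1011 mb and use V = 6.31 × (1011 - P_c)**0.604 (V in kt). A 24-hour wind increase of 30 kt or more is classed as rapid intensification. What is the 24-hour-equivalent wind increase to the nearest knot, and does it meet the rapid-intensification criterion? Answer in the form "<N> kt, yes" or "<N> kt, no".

V₁: ΔP = 41, V ≈ 6.31 × 41^0.604 ≈ 59.45 kt.
V₂: ΔP = 46, V ≈ 6.31 × 46^0.604 ≈ 63.73 kt.
ΔV over 18 h = 4.28 kt → 24 h equivalent = 4.28 × 24/18 ≈ 5.71 kt.
6 kt < 30 kt ⇒ not rapid intensification.

6 kt, no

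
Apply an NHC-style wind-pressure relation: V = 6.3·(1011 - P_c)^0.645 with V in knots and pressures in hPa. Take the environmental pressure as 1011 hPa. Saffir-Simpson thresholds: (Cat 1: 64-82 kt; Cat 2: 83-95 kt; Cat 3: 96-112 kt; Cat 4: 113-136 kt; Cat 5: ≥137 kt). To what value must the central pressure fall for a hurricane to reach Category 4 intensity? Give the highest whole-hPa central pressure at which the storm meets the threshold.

923 hPa

Category 4 begins at V = 113 kt.
Required ΔP = (113/6.3)^(1/0.645) = 17.937^1.550 ≈ 87.86 hPa.
P_c ≤ 1011 − 87.86 = 923.14, so the highest integer P_c is 923 hPa.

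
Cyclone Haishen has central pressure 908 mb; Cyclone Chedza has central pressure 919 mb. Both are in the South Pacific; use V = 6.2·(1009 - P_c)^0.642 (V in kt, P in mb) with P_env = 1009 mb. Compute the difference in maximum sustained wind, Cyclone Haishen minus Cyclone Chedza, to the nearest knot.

Cyclone Haishen: ΔP = 101; V ≈ 6.2 × 101^0.642 ≈ 120.00 kt.
Cyclone Chedza: ΔP = 90; V ≈ 6.2 × 90^0.642 ≈ 111.43 kt.
Difference ≈ 120.00 − 111.43 = 8.57 → 9 kt.

9 kt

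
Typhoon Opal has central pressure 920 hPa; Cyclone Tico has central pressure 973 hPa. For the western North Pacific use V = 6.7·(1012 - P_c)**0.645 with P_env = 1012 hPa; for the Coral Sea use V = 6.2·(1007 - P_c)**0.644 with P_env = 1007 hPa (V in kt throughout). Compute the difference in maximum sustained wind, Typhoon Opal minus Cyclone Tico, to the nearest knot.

Typhoon Opal: ΔP = 92; V ≈ 6.7 × 92^0.645 ≈ 123.80 kt.
Cyclone Tico: ΔP = 34; V ≈ 6.2 × 34^0.644 ≈ 60.07 kt.
Difference ≈ 123.80 − 60.07 = 63.73 → 64 kt.

64 kt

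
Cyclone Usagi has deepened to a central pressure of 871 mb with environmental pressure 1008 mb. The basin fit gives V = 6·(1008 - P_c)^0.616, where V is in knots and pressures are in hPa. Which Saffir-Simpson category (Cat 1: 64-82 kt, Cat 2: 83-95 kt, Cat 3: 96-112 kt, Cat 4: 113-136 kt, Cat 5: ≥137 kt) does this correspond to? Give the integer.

ΔP = 1008 − 871 = 137 mb.
V ≈ 6 × 137^0.616 = 6 × 20.71 ≈ 124 kt.
124 kt falls in the Category 4 band.

4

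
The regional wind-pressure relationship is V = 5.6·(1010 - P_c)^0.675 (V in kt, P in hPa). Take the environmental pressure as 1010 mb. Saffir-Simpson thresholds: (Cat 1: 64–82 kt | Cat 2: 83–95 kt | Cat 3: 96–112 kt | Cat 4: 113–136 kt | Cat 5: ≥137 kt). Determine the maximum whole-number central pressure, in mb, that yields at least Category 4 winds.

924 mb

Category 4 begins at V = 113 kt.
Required ΔP = (113/5.6)^(1/0.675) = 20.179^1.481 ≈ 85.74 mb.
P_c ≤ 1010 − 85.74 = 924.26, so the highest integer P_c is 924 mb.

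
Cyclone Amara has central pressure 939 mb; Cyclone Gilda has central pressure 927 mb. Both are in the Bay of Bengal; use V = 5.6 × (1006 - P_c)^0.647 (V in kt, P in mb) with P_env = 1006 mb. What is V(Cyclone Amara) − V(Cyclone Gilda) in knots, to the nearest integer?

-10 kt

Cyclone Amara: ΔP = 67; V ≈ 5.6 × 67^0.647 ≈ 85.05 kt.
Cyclone Gilda: ΔP = 79; V ≈ 5.6 × 79^0.647 ≈ 94.61 kt.
Difference ≈ 85.05 − 94.61 = -9.56 → -10 kt.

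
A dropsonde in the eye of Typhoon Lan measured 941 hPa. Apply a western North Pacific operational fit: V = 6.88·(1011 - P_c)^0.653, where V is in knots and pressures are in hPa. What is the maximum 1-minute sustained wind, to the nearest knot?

110 kt

ΔP = 1011 − 941 = 70 hPa.
70^0.653 ≈ 16.027.
V ≈ 6.88 × 16.027 ≈ 110.3 kt.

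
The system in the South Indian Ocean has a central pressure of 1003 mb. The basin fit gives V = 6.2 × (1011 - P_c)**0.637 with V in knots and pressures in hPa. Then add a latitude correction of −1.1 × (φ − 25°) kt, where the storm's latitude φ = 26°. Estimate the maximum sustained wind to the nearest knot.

ΔP = 1011 − 1003 = 8 mb.
8^0.637 ≈ 3.761.
V ≈ 6.2 × 3.761 ≈ 23.3 kt.
Latitude correction: −1.1 × (26 − 25) = -1.1 kt.
Corrected V ≈ 22.2 kt → 22 kt.

22 kt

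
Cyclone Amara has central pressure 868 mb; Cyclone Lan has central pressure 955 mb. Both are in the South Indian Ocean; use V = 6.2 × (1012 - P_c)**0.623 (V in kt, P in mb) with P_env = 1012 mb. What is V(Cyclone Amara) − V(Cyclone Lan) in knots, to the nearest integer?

60 kt

Cyclone Amara: ΔP = 144; V ≈ 6.2 × 144^0.623 ≈ 137.10 kt.
Cyclone Lan: ΔP = 57; V ≈ 6.2 × 57^0.623 ≈ 76.97 kt.
Difference ≈ 137.10 − 76.97 = 60.13 → 60 kt.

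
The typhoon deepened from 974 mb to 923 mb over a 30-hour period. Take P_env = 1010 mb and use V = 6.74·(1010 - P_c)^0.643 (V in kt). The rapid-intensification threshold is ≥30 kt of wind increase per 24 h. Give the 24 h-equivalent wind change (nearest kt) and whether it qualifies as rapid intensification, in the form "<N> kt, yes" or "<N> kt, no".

41 kt, yes

V₁: ΔP = 36, V ≈ 6.74 × 36^0.643 ≈ 67.51 kt.
V₂: ΔP = 87, V ≈ 6.74 × 87^0.643 ≈ 119.06 kt.
ΔV over 30 h = 51.55 kt → 24 h equivalent = 51.55 × 24/30 ≈ 41.24 kt.
41 kt ≥ 30 kt ⇒ rapid intensification.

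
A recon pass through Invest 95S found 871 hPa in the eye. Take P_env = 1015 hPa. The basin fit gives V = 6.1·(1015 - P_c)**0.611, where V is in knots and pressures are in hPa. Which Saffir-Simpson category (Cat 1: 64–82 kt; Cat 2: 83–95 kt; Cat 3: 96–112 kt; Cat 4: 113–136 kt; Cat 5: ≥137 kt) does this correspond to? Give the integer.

4

ΔP = 1015 − 871 = 144 hPa.
V ≈ 6.1 × 144^0.611 = 6.1 × 20.83 ≈ 127 kt.
127 kt falls in the Category 4 band.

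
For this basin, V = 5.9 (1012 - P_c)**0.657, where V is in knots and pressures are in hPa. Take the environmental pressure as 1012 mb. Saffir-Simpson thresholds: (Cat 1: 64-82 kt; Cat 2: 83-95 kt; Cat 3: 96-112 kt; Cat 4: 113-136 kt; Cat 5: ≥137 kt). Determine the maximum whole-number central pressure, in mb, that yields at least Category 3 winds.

Category 3 begins at V = 96 kt.
Required ΔP = (96/5.9)^(1/0.657) = 16.271^1.522 ≈ 69.80 mb.
P_c ≤ 1012 − 69.80 = 942.20, so the highest integer P_c is 942 mb.

942 mb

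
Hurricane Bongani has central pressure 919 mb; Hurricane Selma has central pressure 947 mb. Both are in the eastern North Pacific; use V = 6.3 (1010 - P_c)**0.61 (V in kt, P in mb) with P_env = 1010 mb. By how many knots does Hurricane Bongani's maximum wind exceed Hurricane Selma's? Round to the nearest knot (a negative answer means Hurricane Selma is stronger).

Hurricane Bongani: ΔP = 91; V ≈ 6.3 × 91^0.61 ≈ 98.71 kt.
Hurricane Selma: ΔP = 63; V ≈ 6.3 × 63^0.61 ≈ 78.87 kt.
Difference ≈ 98.71 − 78.87 = 19.84 → 20 kt.

20 kt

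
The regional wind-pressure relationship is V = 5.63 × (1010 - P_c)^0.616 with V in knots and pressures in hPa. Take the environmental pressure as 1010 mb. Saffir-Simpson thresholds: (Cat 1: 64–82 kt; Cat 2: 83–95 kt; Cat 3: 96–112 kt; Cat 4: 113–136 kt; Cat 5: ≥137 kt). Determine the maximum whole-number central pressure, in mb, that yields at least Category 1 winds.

958 mb

Category 1 begins at V = 64 kt.
Required ΔP = (64/5.63)^(1/0.616) = 11.368^1.623 ≈ 51.73 mb.
P_c ≤ 1010 − 51.73 = 958.27, so the highest integer P_c is 958 mb.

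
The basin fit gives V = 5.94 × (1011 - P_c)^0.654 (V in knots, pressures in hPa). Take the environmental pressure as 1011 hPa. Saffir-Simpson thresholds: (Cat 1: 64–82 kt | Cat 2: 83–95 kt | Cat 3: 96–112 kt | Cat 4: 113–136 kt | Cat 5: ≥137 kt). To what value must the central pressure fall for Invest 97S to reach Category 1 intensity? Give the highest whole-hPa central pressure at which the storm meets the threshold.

Category 1 begins at V = 64 kt.
Required ΔP = (64/5.94)^(1/0.654) = 10.774^1.529 ≈ 37.90 hPa.
P_c ≤ 1011 − 37.90 = 973.10, so the highest integer P_c is 973 hPa.

973 hPa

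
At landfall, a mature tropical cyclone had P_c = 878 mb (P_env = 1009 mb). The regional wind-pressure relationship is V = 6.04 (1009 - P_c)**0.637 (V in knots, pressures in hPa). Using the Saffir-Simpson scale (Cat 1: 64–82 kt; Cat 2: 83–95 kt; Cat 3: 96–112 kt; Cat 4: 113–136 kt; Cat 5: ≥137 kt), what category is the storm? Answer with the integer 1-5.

ΔP = 1009 − 878 = 131 mb.
V ≈ 6.04 × 131^0.637 = 6.04 × 22.32 ≈ 135 kt.
135 kt falls in the Category 4 band.

4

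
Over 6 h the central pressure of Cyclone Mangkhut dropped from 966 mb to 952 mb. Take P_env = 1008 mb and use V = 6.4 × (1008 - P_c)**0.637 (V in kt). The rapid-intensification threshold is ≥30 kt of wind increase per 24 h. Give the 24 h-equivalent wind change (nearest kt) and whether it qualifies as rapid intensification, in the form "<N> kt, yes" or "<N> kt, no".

56 kt, yes

V₁: ΔP = 42, V ≈ 6.4 × 42^0.637 ≈ 69.21 kt.
V₂: ΔP = 56, V ≈ 6.4 × 56^0.637 ≈ 83.13 kt.
ΔV over 6 h = 13.92 kt → 24 h equivalent = 13.92 × 24/6 ≈ 55.68 kt.
56 kt ≥ 30 kt ⇒ rapid intensification.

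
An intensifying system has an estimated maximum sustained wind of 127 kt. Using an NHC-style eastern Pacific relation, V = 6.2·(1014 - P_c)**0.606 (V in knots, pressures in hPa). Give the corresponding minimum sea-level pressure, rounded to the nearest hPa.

ΔP = (V / 6.2)^(1/0.606) = (127/6.2)^1.650.
127/6.2 = 20.484; 20.484^1.650 ≈ 145.90 hPa.
P_c = 1014 − 145.90 = 868.10 ≈ 868 hPa.

868 hPa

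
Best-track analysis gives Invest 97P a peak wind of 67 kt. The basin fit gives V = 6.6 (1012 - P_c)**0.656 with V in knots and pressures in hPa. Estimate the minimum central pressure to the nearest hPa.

978 hPa

ΔP = (V / 6.6)^(1/0.656) = (67/6.6)^1.524.
67/6.6 = 10.152; 10.152^1.524 ≈ 34.23 hPa.
P_c = 1012 − 34.23 = 977.77 ≈ 978 hPa.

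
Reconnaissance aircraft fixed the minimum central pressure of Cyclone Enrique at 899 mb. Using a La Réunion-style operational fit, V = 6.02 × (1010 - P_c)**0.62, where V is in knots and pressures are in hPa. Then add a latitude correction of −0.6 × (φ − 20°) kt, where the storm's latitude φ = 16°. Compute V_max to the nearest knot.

ΔP = 1010 − 899 = 111 mb.
111^0.62 ≈ 18.540.
V ≈ 6.02 × 18.540 ≈ 111.6 kt.
Latitude correction: −0.6 × (16 − 20) = 2.4 kt.
Corrected V ≈ 114 kt → 114 kt.

114 kt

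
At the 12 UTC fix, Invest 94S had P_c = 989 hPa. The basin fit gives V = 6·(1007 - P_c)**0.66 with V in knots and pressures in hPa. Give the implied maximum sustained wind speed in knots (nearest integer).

40 kt

ΔP = 1007 − 989 = 18 hPa.
18^0.66 ≈ 6.737.
V ≈ 6 × 6.737 ≈ 40.4 kt.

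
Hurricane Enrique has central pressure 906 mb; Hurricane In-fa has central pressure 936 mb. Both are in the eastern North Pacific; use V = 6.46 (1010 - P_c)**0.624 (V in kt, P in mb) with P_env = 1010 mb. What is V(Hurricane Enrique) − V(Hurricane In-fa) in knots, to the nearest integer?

Hurricane Enrique: ΔP = 104; V ≈ 6.46 × 104^0.624 ≈ 117.18 kt.
Hurricane In-fa: ΔP = 74; V ≈ 6.46 × 74^0.624 ≈ 94.76 kt.
Difference ≈ 117.18 − 94.76 = 22.42 → 22 kt.

22 kt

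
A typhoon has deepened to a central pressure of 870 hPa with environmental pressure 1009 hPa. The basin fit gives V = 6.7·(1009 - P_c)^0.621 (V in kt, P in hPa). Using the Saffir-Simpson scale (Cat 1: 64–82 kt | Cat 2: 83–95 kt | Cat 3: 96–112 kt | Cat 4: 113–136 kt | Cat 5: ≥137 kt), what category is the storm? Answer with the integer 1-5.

5

ΔP = 1009 − 870 = 139 hPa.
V ≈ 6.7 × 139^0.621 = 6.7 × 21.42 ≈ 144 kt.
144 kt falls in the Category 5 band.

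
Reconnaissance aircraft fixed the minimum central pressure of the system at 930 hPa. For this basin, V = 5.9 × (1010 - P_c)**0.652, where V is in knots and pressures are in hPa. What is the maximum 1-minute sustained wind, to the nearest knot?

ΔP = 1010 − 930 = 80 hPa.
80^0.652 ≈ 17.411.
V ≈ 5.9 × 17.411 ≈ 102.7 kt.

103 kt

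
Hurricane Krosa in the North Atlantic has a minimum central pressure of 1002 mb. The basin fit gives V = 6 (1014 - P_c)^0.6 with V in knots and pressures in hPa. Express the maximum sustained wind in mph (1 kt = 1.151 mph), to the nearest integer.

ΔP = 1014 − 1002 = 12 mb.
V ≈ 6 × 12^0.6 = 6 × 4.441 ≈ 26.648 kt.
26.648 × 1.151 ≈ 30.67 mph → 31 mph.

31 mph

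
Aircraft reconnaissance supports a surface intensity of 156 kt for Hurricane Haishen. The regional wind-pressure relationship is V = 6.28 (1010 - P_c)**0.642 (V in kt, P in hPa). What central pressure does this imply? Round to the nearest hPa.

ΔP = (V / 6.28)^(1/0.642) = (156/6.28)^1.558.
156/6.28 = 24.841; 24.841^1.558 ≈ 148.99 hPa.
P_c = 1010 − 148.99 = 861.01 ≈ 861 hPa.

861 hPa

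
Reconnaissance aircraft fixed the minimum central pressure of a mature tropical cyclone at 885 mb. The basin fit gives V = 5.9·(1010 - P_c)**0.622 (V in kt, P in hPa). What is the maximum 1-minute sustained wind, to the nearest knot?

ΔP = 1010 − 885 = 125 mb.
125^0.622 ≈ 20.150.
V ≈ 5.9 × 20.150 ≈ 118.9 kt.

119 kt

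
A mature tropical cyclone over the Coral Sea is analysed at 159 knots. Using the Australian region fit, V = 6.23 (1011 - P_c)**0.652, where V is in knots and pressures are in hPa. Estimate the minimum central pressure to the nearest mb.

ΔP = (V / 6.23)^(1/0.652) = (159/6.23)^1.534.
159/6.23 = 25.522; 25.522^1.534 ≈ 143.83 mb.
P_c = 1011 − 143.83 = 867.17 ≈ 867 mb.

867 mb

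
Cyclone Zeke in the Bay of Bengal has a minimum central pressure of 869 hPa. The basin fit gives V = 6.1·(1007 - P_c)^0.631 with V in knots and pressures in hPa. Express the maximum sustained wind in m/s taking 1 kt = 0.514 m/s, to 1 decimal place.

ΔP = 1007 − 869 = 138 hPa.
V ≈ 6.1 × 138^0.631 = 6.1 × 22.401 ≈ 136.645 kt.
136.645 × 0.514 ≈ 70.24 m/s → 70.2 m/s.

70.2 m/s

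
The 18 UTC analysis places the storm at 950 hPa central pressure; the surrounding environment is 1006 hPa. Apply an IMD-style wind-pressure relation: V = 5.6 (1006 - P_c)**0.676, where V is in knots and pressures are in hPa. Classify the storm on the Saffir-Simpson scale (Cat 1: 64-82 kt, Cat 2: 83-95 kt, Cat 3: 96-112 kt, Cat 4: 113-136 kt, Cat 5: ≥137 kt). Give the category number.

ΔP = 1006 − 950 = 56 hPa.
V ≈ 5.6 × 56^0.676 = 5.6 × 15.20 ≈ 85 kt.
85 kt falls in the Category 2 band.

2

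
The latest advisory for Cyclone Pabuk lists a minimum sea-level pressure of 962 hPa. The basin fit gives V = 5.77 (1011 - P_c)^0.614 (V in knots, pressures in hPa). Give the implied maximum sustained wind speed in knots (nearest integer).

ΔP = 1011 − 962 = 49 hPa.
49^0.614 ≈ 10.909.
V ≈ 5.77 × 10.909 ≈ 62.9 kt.

63 kt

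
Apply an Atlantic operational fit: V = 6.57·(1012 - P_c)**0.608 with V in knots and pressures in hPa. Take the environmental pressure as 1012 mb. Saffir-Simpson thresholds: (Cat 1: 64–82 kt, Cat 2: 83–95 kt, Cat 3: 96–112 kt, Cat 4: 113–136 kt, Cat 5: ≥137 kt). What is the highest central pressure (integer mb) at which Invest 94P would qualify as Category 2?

Category 2 begins at V = 83 kt.
Required ΔP = (83/6.57)^(1/0.608) = 12.633^1.645 ≈ 64.82 mb.
P_c ≤ 1012 − 64.82 = 947.18, so the highest integer P_c is 947 mb.

947 mb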